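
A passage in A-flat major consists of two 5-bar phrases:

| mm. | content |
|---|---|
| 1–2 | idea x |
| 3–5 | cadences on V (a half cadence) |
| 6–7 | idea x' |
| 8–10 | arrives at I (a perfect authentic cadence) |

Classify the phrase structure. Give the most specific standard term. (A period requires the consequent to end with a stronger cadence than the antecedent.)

Phrase 1 ends with a half cadence (weaker) and phrase 2 with a perfect authentic cadence (stronger): antecedent + consequent = a period.
The two phrases open with the same material (x / x'), so the period is parallel.

parallel period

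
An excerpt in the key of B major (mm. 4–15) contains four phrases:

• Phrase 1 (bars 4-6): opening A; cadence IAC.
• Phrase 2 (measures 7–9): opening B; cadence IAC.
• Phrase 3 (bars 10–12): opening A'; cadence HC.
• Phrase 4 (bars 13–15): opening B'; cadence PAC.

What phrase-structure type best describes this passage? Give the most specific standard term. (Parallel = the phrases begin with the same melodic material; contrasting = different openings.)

parallel double period

Four phrases in two halves: the first half (measures 4–9) ends with an imperfect authentic cadence, the second (measures 10–15) with a perfect authentic cadence — a large antecedent–consequent pair, i.e. a double period.
Phrase 3 begins with the same material as phrase 1, making it parallel.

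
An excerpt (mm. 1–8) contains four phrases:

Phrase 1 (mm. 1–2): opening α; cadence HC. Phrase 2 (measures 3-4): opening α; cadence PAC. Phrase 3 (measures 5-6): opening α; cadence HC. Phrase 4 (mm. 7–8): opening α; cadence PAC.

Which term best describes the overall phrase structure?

The cadence pattern HC–PAC–HC–PAC is weak–strong twice, and phrases 3–4 restate phrases 1–2: a period heard twice, not a double period (which would end weakly at phrase 2).

repeated period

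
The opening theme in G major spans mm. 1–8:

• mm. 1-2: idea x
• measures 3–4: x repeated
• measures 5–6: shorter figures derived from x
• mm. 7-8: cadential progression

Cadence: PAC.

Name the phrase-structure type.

Basic idea (bars 1-2) + its repetition (bars 3–4) form the presentation; fragmentation and cadence (mm. 5–8) form the continuation — the 8-bar whole is a sentence.

sentence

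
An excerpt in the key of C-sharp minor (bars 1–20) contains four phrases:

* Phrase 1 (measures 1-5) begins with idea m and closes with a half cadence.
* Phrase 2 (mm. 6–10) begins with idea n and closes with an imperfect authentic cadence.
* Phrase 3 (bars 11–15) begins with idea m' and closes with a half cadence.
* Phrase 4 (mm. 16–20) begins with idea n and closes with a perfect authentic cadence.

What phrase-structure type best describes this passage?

parallel double period

Four phrases in two halves: the first half (measures 1-10) ends with an imperfect authentic cadence, the second (mm. 11–20) with a perfect authentic cadence — a large antecedent–consequent pair, i.e. a double period.
Phrase 3 begins with the same material as phrase 1, making it parallel.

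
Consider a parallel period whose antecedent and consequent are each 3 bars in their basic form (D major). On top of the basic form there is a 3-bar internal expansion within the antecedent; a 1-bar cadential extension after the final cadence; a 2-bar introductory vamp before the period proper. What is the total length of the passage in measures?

Basic parallel period: 3 + 3 = 6 bars.
6 (basic form) + 3 (internal expansion) + 1 (cadential extension) + 2 (introduction) = 12.

12 measures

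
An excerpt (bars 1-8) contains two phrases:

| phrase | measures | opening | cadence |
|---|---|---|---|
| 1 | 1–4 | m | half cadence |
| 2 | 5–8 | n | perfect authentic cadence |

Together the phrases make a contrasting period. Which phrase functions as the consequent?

phrase 2

The phrase ending with the weaker cadence (half cadence) is the antecedent; the one ending more conclusively (perfect authentic cadence) is the consequent. The consequent is phrase 2.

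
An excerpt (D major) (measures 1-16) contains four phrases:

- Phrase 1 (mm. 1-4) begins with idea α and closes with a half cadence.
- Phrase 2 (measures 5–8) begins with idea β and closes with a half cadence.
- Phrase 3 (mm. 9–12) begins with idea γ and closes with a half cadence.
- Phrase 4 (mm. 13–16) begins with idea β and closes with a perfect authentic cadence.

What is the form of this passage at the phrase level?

Four phrases in two halves: the first half (measures 1–8) ends with a half cadence, the second (mm. 9–16) with a perfect authentic cadence — a large antecedent–consequent pair, i.e. a double period.
Phrase 3 begins with different material from phrase 1, making it contrasting.

contrasting double period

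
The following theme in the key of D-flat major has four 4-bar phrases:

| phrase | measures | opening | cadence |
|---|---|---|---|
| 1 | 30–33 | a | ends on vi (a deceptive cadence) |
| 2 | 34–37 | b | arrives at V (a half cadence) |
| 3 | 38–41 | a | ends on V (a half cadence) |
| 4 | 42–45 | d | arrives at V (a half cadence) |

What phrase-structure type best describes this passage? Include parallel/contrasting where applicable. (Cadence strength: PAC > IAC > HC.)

phrase group

Phrase 4 ends with a half cadence, no stronger than phrase 2's half cadence, so the four phrases do not form a double period; nor do phrases 3–4 duplicate 1–2, so it is not a repeated period. With no phrase reaching a conclusive cadence, the passage is a phrase group.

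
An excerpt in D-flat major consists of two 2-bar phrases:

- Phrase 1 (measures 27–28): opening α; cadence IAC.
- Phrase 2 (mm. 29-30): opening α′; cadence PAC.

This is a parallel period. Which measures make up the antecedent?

The phrase ending with the weaker cadence (imperfect authentic cadence) is the antecedent; the one ending more conclusively (perfect authentic cadence) is the consequent. The antecedent is measures 27–28.

measures 27–28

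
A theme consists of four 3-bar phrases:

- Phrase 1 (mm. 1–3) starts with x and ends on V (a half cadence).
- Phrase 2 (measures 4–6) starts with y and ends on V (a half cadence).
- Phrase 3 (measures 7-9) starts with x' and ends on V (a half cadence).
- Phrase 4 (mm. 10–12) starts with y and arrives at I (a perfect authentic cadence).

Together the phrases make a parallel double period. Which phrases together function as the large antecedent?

phrases 1 and 2

In a double period the first pair of phrases (ending half cadence) is the large antecedent and the second pair (ending perfect authentic cadence) is the large consequent; the antecedent is phrases 1 and 2.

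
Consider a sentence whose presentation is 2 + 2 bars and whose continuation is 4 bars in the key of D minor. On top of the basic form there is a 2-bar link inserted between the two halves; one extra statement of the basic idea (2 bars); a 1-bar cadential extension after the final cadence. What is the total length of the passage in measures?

Basic sentence: 2 + 2 + 4 = 8 bars.
8 (basic form) + 2 (link) + 2 (extra statement) + 1 (cadential extension) = 13.

13 measures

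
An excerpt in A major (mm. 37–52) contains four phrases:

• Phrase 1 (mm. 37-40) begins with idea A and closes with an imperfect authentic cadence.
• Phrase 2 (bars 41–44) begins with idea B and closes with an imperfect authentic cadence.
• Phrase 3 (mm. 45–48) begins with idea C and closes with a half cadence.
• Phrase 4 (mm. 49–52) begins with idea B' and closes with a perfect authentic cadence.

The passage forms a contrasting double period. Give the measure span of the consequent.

In a double period the four phrases pair into a large antecedent (phrases 1–2, ending imperfect authentic cadence) and a large consequent (phrases 3–4, ending perfect authentic cadence). The consequent spans mm. 45–52.

measures 45–52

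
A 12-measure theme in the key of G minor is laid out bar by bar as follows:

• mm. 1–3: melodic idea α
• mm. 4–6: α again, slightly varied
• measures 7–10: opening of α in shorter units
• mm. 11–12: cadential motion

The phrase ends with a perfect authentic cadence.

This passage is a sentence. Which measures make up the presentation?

measures 1–6

The presentation of a sentence is the basic idea (bars 1-3) plus its repetition (measures 4-6); the presentation is therefore mm. 1–6.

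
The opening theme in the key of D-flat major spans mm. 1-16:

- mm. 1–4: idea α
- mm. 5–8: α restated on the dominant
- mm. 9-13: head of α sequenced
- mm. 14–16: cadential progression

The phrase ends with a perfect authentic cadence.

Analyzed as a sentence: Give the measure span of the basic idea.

The presentation of a sentence is the basic idea (measures 1-4) plus its repetition (mm. 5-8); the basic idea is therefore measures 1–4.

measures 1–4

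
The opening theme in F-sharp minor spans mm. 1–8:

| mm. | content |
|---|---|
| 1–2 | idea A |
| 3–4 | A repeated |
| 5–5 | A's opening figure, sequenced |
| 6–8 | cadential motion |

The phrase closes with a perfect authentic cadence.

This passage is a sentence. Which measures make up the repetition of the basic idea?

The presentation of a sentence is the basic idea (bars 1–2) plus its repetition (measures 3-4); the repetition of the basic idea is therefore mm. 3–4.

measures 3–4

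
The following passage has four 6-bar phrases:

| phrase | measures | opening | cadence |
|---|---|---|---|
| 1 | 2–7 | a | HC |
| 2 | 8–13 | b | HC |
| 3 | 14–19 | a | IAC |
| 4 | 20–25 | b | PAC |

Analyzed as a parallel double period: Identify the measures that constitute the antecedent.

measures 2–13

In a double period the four phrases pair into a large antecedent (phrases 1–2, ending half cadence) and a large consequent (phrases 3–4, ending perfect authentic cadence). The antecedent spans mm. 2-13.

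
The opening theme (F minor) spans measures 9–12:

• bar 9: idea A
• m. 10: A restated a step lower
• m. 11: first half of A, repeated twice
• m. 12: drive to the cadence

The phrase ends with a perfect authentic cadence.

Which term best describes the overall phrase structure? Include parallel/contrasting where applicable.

Basic idea (measure 9) + its repetition (measure 10) form the presentation; fragmentation and cadence (mm. 11–12) form the continuation — the 4-bar whole is a sentence.

sentence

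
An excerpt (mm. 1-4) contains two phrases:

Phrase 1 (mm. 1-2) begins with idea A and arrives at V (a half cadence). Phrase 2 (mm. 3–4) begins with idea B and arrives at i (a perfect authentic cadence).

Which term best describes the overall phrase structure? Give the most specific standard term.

contrasting period

Phrase 1 ends with a half cadence (weaker) and phrase 2 with a perfect authentic cadence (stronger): antecedent + consequent = a period.
The two phrases open with different material (A / B), so the period is contrasting.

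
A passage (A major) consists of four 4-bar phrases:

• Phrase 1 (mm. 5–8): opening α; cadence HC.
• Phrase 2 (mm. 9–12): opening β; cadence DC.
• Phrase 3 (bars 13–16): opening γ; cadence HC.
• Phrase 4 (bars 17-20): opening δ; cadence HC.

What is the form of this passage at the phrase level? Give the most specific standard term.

Phrase 4 ends with a half cadence, no stronger than phrase 2's deceptive cadence, so the four phrases do not form a double period; nor do phrases 3–4 duplicate 1–2, so it is not a repeated period. With no phrase reaching a conclusive cadence, the passage is a phrase group.

phrase group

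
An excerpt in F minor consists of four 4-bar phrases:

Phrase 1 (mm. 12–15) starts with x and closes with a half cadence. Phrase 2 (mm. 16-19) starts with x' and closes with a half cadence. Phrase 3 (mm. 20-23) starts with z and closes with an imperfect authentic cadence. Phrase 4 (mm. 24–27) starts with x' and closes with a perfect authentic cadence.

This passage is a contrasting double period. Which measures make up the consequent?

In a double period the four phrases pair into a large antecedent (phrases 1–2, ending half cadence) and a large consequent (phrases 3–4, ending perfect authentic cadence). The consequent spans bars 20–27.

measures 20–27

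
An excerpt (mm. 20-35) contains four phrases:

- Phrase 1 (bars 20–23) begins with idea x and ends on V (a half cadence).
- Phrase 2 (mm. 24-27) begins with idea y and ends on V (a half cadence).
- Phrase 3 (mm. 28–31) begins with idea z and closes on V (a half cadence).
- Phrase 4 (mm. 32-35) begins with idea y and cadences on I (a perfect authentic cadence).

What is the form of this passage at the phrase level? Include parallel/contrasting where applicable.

Four phrases in two halves: the first half (measures 20–27) ends with a half cadence, the second (measures 28–35) with a perfect authentic cadence — a large antecedent–consequent pair, i.e. a double period.
Phrase 3 begins with different material from phrase 1, making it contrasting.

contrasting double period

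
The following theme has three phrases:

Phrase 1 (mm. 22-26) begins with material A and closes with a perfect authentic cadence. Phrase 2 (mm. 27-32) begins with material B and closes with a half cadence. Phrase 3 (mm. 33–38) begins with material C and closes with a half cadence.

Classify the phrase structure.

phrase group

The final phrase closes with a half cadence, which is not stronger than the preceding half cadence; the 3 phrases lack an overall antecedent–consequent design and so form a phrase group.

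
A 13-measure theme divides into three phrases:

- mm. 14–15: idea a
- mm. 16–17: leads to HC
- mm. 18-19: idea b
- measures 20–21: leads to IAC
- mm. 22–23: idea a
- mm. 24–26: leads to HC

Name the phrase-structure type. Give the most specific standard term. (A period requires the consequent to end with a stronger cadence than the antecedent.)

phrase group

The final phrase closes with a half cadence, which is not stronger than the preceding imperfect authentic cadence; the 3 phrases lack an overall antecedent–consequent design and so form a phrase group.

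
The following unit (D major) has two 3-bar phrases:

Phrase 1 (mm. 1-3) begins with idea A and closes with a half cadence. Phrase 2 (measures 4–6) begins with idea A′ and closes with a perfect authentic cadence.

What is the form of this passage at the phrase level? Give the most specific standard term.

parallel period

Phrase 1 ends with a half cadence (weaker) and phrase 2 with a perfect authentic cadence (stronger): antecedent + consequent = a period.
The two phrases open with the same material (A / A′), so the period is parallel.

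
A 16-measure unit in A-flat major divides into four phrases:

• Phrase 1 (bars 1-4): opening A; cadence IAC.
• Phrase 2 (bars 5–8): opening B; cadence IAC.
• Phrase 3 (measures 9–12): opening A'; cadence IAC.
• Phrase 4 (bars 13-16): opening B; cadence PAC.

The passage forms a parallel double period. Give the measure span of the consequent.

measures 9–16

In a double period the four phrases pair into a large antecedent (phrases 1–2, ending imperfect authentic cadence) and a large consequent (phrases 3–4, ending perfect authentic cadence). The consequent spans mm. 9-16.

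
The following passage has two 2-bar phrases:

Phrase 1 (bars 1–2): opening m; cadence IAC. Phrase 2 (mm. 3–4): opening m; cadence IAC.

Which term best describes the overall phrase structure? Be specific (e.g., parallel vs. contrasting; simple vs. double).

repeated phrase

Both phrases have the same opening (m) and the same cadence (imperfect authentic cadence): the second is a restatement, not a consequent, so this is a repeated phrase rather than a period.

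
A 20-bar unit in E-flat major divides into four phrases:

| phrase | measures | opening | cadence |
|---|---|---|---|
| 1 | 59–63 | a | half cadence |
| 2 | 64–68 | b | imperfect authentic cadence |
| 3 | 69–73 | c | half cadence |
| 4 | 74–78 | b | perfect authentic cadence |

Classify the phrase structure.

Four phrases in two halves: the first half (bars 59–68) ends with an imperfect authentic cadence, the second (measures 69–78) with a perfect authentic cadence — a large antecedent–consequent pair, i.e. a double period.
Phrase 3 begins with different material from phrase 1, making it contrasting.

contrasting double period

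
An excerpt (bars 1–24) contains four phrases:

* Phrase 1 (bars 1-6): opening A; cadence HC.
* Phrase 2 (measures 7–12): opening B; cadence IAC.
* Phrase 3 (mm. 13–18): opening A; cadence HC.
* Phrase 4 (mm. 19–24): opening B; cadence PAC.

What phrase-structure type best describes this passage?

parallel double period

Four phrases in two halves: the first half (mm. 1-12) ends with an imperfect authentic cadence, the second (mm. 13–24) with a perfect authentic cadence — a large antecedent–consequent pair, i.e. a double period.
Phrase 3 begins with the same material as phrase 1, making it parallel.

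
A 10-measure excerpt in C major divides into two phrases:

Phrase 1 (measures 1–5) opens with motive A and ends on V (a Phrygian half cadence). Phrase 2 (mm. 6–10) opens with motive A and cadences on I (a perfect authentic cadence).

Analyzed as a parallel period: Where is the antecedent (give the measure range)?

The antecedent is the phrase ending with the weaker cadence (Phrygian half cadence, phrase 1) and the consequent the one ending more conclusively (perfect authentic cadence, phrase 2); the antecedent is measures 1–5.

measures 1–5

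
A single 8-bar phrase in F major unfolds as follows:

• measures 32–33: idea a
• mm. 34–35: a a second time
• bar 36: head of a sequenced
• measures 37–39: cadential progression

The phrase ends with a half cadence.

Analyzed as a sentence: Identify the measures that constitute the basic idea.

The presentation of a sentence is the basic idea (bars 32-33) plus its repetition (mm. 34-35); the basic idea is therefore mm. 32-33.

measures 32–33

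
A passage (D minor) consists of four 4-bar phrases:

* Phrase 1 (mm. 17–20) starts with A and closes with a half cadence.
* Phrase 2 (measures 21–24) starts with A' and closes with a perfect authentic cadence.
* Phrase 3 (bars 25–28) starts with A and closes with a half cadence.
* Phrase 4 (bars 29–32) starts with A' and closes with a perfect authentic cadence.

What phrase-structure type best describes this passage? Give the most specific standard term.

repeated period

The cadence pattern HC–PAC–HC–PAC is weak–strong twice, and phrases 3–4 restate phrases 1–2: a period heard twice, not a double period (which would end weakly at phrase 2).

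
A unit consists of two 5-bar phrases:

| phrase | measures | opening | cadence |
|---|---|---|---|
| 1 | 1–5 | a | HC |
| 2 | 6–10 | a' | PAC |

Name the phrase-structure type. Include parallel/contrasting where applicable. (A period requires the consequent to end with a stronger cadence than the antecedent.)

Phrase 1 ends with a half cadence (weaker) and phrase 2 with a perfect authentic cadence (stronger): antecedent + consequent = a period.
The two phrases open with the same material (a / a'), so the period is parallel.

parallel period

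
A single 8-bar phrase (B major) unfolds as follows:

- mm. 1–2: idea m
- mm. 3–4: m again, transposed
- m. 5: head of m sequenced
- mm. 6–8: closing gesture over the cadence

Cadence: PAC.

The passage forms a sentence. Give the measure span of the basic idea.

The presentation of a sentence is the basic idea (bars 1–2) plus its repetition (bars 3–4); the basic idea is therefore measures 1-2.

measures 1–2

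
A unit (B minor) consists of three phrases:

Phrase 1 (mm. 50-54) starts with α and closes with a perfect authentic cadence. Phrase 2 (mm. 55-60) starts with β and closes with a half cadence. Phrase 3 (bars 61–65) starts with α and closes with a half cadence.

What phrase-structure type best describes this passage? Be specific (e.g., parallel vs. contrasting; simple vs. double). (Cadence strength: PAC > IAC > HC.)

phrase group

The final phrase closes with a half cadence, which is not stronger than the preceding half cadence; the 3 phrases lack an overall antecedent–consequent design and so form a phrase group.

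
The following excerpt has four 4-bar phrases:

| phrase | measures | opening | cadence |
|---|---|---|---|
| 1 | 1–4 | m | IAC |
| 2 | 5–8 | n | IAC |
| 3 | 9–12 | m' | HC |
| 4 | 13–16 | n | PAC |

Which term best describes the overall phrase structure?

Four phrases in two halves: the first half (mm. 1–8) ends with an imperfect authentic cadence, the second (measures 9-16) with a perfect authentic cadence — a large antecedent–consequent pair, i.e. a double period.
Phrase 3 begins with the same material as phrase 1, making it parallel.

parallel double period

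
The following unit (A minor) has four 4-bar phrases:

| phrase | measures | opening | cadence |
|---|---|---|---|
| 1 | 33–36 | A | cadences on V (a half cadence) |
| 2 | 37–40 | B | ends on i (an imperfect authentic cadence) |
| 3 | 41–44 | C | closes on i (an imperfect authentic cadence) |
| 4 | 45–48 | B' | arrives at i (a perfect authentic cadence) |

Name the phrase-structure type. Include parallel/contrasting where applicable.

contrasting double period

Four phrases in two halves: the first half (measures 33–40) ends with an imperfect authentic cadence, the second (measures 41–48) with a perfect authentic cadence — a large antecedent–consequent pair, i.e. a double period.
Phrase 3 begins with different material from phrase 1, making it contrasting.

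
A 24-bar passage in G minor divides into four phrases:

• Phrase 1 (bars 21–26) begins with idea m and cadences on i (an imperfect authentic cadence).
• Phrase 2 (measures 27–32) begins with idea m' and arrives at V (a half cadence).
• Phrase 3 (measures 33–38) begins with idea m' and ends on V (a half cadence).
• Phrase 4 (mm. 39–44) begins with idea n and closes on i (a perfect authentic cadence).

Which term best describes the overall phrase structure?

Four phrases in two halves: the first half (measures 21–32) ends with a half cadence, the second (mm. 33-44) with a perfect authentic cadence — a large antecedent–consequent pair, i.e. a double period.
Phrase 3 begins with the same material as phrase 1, making it parallel.

parallel double period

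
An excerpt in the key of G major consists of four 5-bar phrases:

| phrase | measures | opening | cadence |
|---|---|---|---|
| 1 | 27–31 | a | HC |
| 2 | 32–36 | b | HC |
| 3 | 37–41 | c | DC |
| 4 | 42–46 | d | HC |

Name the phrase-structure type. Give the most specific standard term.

Phrase 4 ends with a half cadence, no stronger than phrase 2's half cadence, so the four phrases do not form a double period; nor do phrases 3–4 duplicate 1–2, so it is not a repeated period. With no phrase reaching a conclusive cadence, the passage is a phrase group.

phrase group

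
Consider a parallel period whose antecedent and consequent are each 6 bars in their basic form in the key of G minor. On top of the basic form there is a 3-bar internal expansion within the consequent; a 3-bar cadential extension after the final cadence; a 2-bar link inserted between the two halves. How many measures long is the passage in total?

Basic parallel period: 6 + 6 = 12 bars.
12 (basic form) + 3 (internal expansion) + 3 (cadential extension) + 2 (link) = 20.

20 measures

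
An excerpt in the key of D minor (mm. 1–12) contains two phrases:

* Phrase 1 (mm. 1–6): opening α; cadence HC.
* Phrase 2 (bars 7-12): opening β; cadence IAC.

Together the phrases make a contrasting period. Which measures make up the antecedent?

measures 1–6

The phrase ending with the weaker cadence (half cadence) is the antecedent; the one ending more conclusively (imperfect authentic cadence) is the consequent. The antecedent is measures 1–6.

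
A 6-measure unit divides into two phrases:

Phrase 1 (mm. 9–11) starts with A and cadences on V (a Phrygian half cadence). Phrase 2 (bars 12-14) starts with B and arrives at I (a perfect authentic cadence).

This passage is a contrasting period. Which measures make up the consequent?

measures 12–14

The antecedent is the phrase ending with the weaker cadence (Phrygian half cadence, phrase 1) and the consequent the one ending more conclusively (perfect authentic cadence, phrase 2); the consequent is measures 12–14.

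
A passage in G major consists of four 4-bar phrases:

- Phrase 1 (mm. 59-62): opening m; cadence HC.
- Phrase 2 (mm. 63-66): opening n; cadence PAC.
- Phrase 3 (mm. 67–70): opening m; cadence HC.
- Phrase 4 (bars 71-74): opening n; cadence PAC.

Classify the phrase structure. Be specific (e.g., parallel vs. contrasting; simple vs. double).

The cadence pattern HC–PAC–HC–PAC is weak–strong twice, and phrases 3–4 restate phrases 1–2: a period heard twice, not a double period (which would end weakly at phrase 2).

repeated period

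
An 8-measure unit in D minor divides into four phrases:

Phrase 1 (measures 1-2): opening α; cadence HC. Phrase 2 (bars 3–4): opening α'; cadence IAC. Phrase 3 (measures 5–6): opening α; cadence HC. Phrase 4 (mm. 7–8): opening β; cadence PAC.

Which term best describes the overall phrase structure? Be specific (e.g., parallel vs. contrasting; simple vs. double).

parallel double period

Four phrases in two halves: the first half (measures 1-4) ends with an imperfect authentic cadence, the second (mm. 5–8) with a perfect authentic cadence — a large antecedent–consequent pair, i.e. a double period.
Phrase 3 begins with the same material as phrase 1, making it parallel.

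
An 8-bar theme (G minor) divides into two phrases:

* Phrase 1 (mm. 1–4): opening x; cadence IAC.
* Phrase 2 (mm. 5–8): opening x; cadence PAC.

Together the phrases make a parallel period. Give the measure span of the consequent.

The phrase ending with the weaker cadence (imperfect authentic cadence) is the antecedent; the one ending more conclusively (perfect authentic cadence) is the consequent. The consequent is measures 5–8.

measures 5–8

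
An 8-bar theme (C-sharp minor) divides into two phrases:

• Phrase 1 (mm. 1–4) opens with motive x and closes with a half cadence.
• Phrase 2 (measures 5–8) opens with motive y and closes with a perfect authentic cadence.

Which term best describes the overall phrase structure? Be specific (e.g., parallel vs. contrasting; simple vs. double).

Phrase 1 ends with a half cadence (weaker) and phrase 2 with a perfect authentic cadence (stronger): antecedent + consequent = a period.
The two phrases open with different material (x / y), so the period is contrasting.

contrasting period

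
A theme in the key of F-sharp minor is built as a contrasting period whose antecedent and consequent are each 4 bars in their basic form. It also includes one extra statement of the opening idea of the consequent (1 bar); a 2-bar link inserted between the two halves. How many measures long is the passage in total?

11 measures

Basic contrasting period: 4 + 4 = 8 bars.
8 (basic form) + 1 (extra statement) + 2 (link) = 11.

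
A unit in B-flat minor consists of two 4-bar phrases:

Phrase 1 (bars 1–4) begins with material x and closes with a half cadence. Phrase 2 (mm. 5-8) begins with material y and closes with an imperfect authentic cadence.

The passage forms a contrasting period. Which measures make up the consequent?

measures 5–8

The antecedent is the phrase ending with the weaker cadence (half cadence, phrase 1) and the consequent the one ending more conclusively (imperfect authentic cadence, phrase 2); the consequent is bars 5–8.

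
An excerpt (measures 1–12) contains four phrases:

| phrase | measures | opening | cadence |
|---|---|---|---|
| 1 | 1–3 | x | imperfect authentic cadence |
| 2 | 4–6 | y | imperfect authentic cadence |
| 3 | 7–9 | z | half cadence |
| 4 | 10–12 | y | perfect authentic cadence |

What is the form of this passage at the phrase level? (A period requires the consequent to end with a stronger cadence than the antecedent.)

contrasting double period

Four phrases in two halves: the first half (mm. 1-6) ends with an imperfect authentic cadence, the second (measures 7-12) with a perfect authentic cadence — a large antecedent–consequent pair, i.e. a double period.
Phrase 3 begins with different material from phrase 1, making it contrasting.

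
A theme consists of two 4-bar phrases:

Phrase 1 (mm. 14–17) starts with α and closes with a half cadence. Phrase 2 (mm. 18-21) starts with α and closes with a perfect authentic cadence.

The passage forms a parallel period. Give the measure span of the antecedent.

measures 14–17

The phrase ending with the weaker cadence (half cadence) is the antecedent; the one ending more conclusively (perfect authentic cadence) is the consequent. The antecedent is measures 14–17.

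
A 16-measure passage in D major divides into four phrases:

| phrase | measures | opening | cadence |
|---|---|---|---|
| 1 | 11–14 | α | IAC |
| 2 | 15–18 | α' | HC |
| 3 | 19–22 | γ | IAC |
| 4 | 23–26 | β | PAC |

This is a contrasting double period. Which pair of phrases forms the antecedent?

In a double period the first pair of phrases (ending half cadence) is the large antecedent and the second pair (ending perfect authentic cadence) is the large consequent; the antecedent is phrases 1 and 2.

phrases 1 and 2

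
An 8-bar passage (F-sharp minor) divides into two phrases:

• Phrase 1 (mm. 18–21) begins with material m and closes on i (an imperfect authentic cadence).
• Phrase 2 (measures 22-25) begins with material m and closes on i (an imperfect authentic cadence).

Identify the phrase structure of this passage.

Both phrases have the same opening (m) and the same cadence (imperfect authentic cadence): the second is a restatement, not a consequent, so this is a repeated phrase rather than a period.

repeated phrase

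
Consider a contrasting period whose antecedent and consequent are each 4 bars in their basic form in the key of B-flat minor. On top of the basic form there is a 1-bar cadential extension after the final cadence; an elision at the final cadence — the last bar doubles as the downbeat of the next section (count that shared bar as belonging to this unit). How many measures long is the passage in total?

9 measures

Basic contrasting period: 4 + 4 = 8 bars.
8 (basic form) + 1 (cadential extension) = 9.
The elision shares a bar with the next section but does not change this unit's count.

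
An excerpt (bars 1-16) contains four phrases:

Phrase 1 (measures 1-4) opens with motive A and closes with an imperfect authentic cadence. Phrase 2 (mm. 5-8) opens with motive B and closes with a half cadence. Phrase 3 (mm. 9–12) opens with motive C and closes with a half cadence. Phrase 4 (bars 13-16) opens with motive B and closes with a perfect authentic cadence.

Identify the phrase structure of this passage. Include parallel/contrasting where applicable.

Four phrases in two halves: the first half (bars 1–8) ends with a half cadence, the second (bars 9–16) with a perfect authentic cadence — a large antecedent–consequent pair, i.e. a double period.
Phrase 3 begins with different material from phrase 1, making it contrasting.

contrasting double period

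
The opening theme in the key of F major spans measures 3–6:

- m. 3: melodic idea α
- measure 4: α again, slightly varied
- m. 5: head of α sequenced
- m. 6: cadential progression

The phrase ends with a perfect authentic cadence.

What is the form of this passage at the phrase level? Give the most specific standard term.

Basic idea (bar 3) + its repetition (m. 4) form the presentation; fragmentation and cadence (mm. 5-6) form the continuation — the 4-bar whole is a sentence.

sentence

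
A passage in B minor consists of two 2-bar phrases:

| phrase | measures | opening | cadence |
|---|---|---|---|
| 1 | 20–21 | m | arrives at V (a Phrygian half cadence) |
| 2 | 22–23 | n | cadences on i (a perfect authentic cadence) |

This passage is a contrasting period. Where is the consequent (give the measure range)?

The antecedent is the phrase ending with the weaker cadence (Phrygian half cadence, phrase 1) and the consequent the one ending more conclusively (perfect authentic cadence, phrase 2); the consequent is mm. 22–23.

measures 22–23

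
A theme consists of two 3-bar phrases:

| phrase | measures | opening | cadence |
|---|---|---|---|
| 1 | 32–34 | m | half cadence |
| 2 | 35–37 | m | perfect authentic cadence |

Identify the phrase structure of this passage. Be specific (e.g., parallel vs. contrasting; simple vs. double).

Phrase 1 ends with a half cadence (weaker) and phrase 2 with a perfect authentic cadence (stronger): antecedent + consequent = a period.
The two phrases open with the same material (m / m), so the period is parallel.

parallel period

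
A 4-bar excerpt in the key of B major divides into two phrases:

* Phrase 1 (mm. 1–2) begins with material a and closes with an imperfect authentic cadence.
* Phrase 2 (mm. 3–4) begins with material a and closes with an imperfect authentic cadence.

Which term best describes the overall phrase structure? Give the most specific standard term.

Both phrases have the same opening (a) and the same cadence (imperfect authentic cadence): the second is a restatement, not a consequent, so this is a repeated phrase rather than a period.

repeated phrase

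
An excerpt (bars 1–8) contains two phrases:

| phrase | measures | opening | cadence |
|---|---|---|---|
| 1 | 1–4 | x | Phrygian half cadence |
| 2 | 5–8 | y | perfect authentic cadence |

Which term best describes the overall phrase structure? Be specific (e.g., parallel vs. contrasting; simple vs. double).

contrasting period

Phrase 1 ends with a Phrygian half cadence (weaker) and phrase 2 with a perfect authentic cadence (stronger): antecedent + consequent = a period.
The two phrases open with different material (x / y), so the period is contrasting.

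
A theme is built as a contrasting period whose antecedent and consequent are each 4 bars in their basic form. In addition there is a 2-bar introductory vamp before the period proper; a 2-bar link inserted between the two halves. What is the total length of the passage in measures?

Basic contrasting period: 4 + 4 = 8 bars.
8 (basic form) + 2 (introduction) + 2 (link) = 12.

12 measures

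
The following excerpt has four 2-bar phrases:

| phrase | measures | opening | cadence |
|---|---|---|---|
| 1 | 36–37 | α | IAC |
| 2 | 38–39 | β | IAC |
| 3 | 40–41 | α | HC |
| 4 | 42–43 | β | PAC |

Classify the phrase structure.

parallel double period

Four phrases in two halves: the first half (bars 36–39) ends with an imperfect authentic cadence, the second (mm. 40–43) with a perfect authentic cadence — a large antecedent–consequent pair, i.e. a double period.
Phrase 3 begins with the same material as phrase 1, making it parallel.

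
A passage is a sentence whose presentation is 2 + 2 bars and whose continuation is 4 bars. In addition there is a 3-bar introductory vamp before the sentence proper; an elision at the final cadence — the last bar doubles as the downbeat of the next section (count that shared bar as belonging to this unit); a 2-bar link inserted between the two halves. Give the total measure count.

13 measures

Basic sentence: 2 + 2 + 4 = 8 bars.
8 (basic form) + 3 (introduction) + 2 (link) = 13.
The elision shares a bar with the next section but does not change this unit's count.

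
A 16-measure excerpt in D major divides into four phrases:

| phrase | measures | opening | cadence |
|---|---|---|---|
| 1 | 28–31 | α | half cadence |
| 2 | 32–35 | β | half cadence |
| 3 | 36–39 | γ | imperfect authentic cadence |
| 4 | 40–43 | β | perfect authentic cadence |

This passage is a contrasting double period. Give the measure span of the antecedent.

In a double period the four phrases pair into a large antecedent (phrases 1–2, ending half cadence) and a large consequent (phrases 3–4, ending perfect authentic cadence). The antecedent spans measures 28-35.

measures 28–35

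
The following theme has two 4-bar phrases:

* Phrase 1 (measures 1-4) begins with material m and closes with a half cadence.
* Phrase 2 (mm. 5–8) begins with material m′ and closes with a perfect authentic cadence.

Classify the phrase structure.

Phrase 1 ends with a half cadence (weaker) and phrase 2 with a perfect authentic cadence (stronger): antecedent + consequent = a period.
The two phrases open with the same material (m / m′), so the period is parallel.

parallel period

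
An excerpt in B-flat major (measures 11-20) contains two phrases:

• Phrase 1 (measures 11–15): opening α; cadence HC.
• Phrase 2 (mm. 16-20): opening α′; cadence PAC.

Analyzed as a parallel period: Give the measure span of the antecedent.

The antecedent is the phrase ending with the weaker cadence (half cadence, phrase 1) and the consequent the one ending more conclusively (perfect authentic cadence, phrase 2); the antecedent is measures 11–15.

measures 11–15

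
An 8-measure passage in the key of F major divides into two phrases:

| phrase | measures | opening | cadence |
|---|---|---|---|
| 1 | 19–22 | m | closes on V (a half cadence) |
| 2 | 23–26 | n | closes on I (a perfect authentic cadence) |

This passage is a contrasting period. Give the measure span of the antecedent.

measures 19–22

The antecedent is the phrase ending with the weaker cadence (half cadence, phrase 1) and the consequent the one ending more conclusively (perfect authentic cadence, phrase 2); the antecedent is bars 19-22.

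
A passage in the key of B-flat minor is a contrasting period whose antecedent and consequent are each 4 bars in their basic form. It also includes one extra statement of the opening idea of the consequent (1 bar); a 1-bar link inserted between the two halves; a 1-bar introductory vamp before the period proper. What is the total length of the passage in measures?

11 measures

Basic contrasting period: 4 + 4 = 8 bars.
8 (basic form) + 1 (extra statement) + 1 (link) + 1 (introduction) = 11.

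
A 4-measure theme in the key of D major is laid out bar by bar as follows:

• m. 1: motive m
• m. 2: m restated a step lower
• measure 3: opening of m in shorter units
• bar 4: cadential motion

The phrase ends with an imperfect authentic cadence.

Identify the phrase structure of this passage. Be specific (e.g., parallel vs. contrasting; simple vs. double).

sentence

Basic idea (m. 1) + its repetition (m. 2) form the presentation; fragmentation and cadence (mm. 3–4) form the continuation — the 4-bar whole is a sentence.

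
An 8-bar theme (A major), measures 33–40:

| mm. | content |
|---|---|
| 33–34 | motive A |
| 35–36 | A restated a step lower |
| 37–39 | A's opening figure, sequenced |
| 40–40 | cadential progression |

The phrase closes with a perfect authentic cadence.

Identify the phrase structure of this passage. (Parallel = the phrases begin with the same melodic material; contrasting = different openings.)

sentence

Basic idea (mm. 33-34) + its repetition (mm. 35-36) form the presentation; fragmentation and cadence (mm. 37–40) form the continuation — the 8-bar whole is a sentence.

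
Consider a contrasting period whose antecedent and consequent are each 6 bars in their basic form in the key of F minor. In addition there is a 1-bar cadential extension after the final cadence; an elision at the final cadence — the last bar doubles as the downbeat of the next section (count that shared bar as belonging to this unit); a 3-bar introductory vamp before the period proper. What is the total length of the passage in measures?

Basic contrasting period: 6 + 6 = 12 bars.
12 (basic form) + 1 (cadential extension) + 3 (introduction) = 16.
The elision shares a bar with the next section but does not change this unit's count.

16 measures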